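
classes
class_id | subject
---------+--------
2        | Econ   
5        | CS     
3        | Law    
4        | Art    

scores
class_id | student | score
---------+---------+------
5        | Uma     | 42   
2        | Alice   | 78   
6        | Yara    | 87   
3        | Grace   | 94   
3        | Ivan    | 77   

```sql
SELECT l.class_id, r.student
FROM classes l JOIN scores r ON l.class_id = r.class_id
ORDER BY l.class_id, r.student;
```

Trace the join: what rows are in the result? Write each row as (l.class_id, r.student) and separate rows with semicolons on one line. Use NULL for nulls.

(2, Alice); (3, Grace); (3, Ivan); (5, Uma)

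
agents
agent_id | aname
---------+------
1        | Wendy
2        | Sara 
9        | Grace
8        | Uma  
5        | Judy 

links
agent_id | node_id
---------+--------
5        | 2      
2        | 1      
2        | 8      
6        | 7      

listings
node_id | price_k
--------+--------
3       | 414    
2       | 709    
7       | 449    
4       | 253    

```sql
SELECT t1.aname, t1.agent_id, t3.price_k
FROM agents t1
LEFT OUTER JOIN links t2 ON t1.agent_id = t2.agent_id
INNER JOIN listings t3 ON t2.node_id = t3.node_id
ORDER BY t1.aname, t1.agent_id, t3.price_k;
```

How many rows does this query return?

Step 1 — t1 LEFT JOIN t2 on agent_id → 6 row(s).
Then INNER JOIN `listings t3` on node_id: keep only rows whose t2.node_id appears in t3.
Result: 1 row(s).

1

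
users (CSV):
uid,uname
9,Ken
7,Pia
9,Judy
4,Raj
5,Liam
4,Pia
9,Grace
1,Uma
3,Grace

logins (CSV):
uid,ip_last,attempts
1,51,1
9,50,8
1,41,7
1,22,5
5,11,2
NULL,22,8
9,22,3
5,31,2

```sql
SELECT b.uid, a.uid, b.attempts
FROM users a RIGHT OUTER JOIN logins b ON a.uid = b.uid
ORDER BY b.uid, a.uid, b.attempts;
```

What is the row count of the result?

12

RIGHT JOIN keeps every row from `logins`; unmatched rows get NULL for `users`'s columns.
Matching on a.uid = b.uid. A NULL in a compared column never satisfies the condition.
- a row (uid=9): matches 2 b row(s) → 2 output row(s).
- a row (uid=7): no match.
- a row (uid=9): matches 2 b row(s) → 2 output row(s).
- a row (uid=4): no match.
- a row (uid=5): matches 2 b row(s) → 2 output row(s).
- a row (uid=4): no match.
- a row (uid=9): matches 2 b row(s) → 2 output row(s).
- a row (uid=1): matches 3 b row(s) → 3 output row(s).
- a row (uid=3): no match.
- 1 row(s) from b found no a partner → padded with NULL.
Total: 11 matched + 1 padded = 12 rows.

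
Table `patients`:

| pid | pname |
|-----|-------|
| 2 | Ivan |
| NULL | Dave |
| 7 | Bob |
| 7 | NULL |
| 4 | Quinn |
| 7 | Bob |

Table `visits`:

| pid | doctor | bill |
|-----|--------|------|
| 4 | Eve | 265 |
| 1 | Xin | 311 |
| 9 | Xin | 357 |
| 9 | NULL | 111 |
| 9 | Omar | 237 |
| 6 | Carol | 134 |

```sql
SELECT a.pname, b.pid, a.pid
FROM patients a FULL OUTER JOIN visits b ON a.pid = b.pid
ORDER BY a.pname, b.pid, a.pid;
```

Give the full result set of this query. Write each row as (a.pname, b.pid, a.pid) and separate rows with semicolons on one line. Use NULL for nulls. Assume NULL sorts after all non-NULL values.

(Bob, NULL, 7); (Bob, NULL, 7); (Dave, NULL, NULL); (Ivan, NULL, 2); (Quinn, 4, 4); (NULL, 1, NULL); (NULL, 6, NULL); (NULL, 9, NULL); (NULL, 9, NULL); (NULL, 9, NULL); (NULL, NULL, 7)

FULL OUTER JOIN keeps every row from both sides; unmatched rows get NULL for the other side's columns.
Matching on a.pid = b.pid. A NULL in a compared column never satisfies the condition.
- a (pid=2) has no partner → padded with NULL.
- a (pid=NULL) has no partner → padded with NULL.
- a (pid=7) has no partner → padded with NULL.
- a (pid=7) has no partner → padded with NULL.
- a (pid=4) pairs with 1 row(s) of b.
- a (pid=7) has no partner → padded with NULL.
- 5 row(s) from b found no a partner → padded with NULL.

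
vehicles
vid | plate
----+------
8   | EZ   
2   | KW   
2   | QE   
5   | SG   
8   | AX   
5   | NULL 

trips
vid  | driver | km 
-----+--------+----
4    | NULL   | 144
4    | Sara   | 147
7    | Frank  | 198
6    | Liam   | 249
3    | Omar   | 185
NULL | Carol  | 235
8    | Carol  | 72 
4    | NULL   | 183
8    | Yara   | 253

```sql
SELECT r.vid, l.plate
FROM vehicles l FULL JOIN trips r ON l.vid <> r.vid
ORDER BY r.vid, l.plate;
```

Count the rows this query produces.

FULL OUTER JOIN keeps every row from both sides; unmatched rows get NULL for the other side's columns.
Matching on l.vid <> r.vid. A NULL in a compared column never satisfies the condition.
- l[0] vid=8 → 6 match(es) in r → 6 row(s).
- l[1] vid=2 → 8 match(es) in r → 8 row(s).
- l[2] vid=2 → 8 match(es) in r → 8 row(s).
- l[3] vid=5 → 8 match(es) in r → 8 row(s).
- l[4] vid=8 → 6 match(es) in r → 6 row(s).
- l[5] vid=5 → 8 match(es) in r → 8 row(s).
- 1 r row(s) had no l match → kept, l columns NULL.
Total: 44 matched + 1 padded = 45 rows.

45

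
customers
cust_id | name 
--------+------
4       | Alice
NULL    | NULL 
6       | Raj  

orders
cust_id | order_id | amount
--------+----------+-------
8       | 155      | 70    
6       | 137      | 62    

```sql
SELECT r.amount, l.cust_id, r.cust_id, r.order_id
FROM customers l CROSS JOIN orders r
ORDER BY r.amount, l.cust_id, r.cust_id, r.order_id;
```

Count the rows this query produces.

CROSS JOIN pairs every row of `customers` with every row of `orders`: 3 × 2 = 6 rows.

6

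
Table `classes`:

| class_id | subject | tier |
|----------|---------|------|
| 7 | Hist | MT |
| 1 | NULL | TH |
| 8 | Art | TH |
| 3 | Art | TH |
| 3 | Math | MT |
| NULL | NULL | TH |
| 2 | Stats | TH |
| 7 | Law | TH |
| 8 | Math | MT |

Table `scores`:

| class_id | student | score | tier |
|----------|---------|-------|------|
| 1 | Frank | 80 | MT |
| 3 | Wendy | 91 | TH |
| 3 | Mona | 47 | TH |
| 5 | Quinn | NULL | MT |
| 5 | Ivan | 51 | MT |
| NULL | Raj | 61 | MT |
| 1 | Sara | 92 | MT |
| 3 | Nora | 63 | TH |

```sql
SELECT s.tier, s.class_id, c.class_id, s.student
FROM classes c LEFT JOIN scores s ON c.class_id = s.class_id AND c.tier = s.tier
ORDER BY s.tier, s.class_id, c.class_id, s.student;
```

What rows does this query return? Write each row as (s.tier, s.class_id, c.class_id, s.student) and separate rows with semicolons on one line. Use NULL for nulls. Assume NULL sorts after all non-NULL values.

LEFT JOIN keeps every row from `classes`; unmatched rows get NULL for `scores`'s columns.
Matching on c.class_id = s.class_id AND c.tier = s.tier. A NULL in a compared column never satisfies the condition.
Matched pairs: 3; unmatched c rows kept: 8.

(TH, 3, 3, Mona); (TH, 3, 3, Nora); (TH, 3, 3, Wendy); (NULL, NULL, 1, NULL); (NULL, NULL, 2, NULL); (NULL, NULL, 3, NULL); (NULL, NULL, 7, NULL); (NULL, NULL, 7, NULL); (NULL, NULL, 8, NULL); (NULL, NULL, 8, NULL); (NULL, NULL, NULL, NULL)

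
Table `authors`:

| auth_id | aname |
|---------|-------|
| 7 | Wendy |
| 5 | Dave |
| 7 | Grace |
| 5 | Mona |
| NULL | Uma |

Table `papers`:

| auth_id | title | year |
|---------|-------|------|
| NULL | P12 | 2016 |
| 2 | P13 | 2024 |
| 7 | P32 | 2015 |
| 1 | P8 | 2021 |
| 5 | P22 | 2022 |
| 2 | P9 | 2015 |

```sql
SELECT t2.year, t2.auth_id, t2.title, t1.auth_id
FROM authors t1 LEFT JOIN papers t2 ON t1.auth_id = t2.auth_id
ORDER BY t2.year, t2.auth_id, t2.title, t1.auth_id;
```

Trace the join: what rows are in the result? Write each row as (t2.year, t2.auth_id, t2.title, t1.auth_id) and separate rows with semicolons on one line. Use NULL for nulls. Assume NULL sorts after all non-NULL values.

LEFT JOIN keeps every row from `authors`; unmatched rows get NULL for `papers`'s columns.
Matching on t1.auth_id = t2.auth_id. A NULL in a compared column never satisfies the condition.
Matched pairs: 4; unmatched t1 rows kept: 1.

(2015, 7, P32, 7); (2015, 7, P32, 7); (2022, 5, P22, 5); (2022, 5, P22, 5); (NULL, NULL, NULL, NULL)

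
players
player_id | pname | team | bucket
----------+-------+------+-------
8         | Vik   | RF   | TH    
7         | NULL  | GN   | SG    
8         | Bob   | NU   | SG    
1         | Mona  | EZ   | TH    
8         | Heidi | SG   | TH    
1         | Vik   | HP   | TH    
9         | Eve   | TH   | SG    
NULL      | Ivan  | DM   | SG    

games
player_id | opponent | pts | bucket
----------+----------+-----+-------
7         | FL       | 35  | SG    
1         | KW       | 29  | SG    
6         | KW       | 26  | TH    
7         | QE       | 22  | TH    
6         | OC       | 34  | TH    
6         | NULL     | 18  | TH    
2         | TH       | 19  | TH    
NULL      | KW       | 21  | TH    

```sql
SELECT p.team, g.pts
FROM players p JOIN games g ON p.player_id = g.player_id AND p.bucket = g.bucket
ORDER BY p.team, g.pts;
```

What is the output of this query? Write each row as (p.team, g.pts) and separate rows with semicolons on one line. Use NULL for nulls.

(GN, 35)

INNER JOIN keeps only pairs where the ON condition holds.
Matching on p.player_id = g.player_id AND p.bucket = g.bucket. A NULL in a compared column never satisfies the condition.
- p row (player_id=8, bucket=TH): no match → dropped.
- p row (player_id=7, bucket=SG): matches 1 g row(s) → 1 output row(s).
- p row (player_id=8, bucket=SG): no match → dropped.
- p row (player_id=1, bucket=TH): no match → dropped.
- p row (player_id=8, bucket=TH): no match → dropped.
- p row (player_id=1, bucket=TH): no match → dropped.
- p row (player_id=9, bucket=SG): no match → dropped.
- p row (player_id=NULL, bucket=SG): no match → dropped.
After projecting and ordering:
p.team | g.pts
GN | 35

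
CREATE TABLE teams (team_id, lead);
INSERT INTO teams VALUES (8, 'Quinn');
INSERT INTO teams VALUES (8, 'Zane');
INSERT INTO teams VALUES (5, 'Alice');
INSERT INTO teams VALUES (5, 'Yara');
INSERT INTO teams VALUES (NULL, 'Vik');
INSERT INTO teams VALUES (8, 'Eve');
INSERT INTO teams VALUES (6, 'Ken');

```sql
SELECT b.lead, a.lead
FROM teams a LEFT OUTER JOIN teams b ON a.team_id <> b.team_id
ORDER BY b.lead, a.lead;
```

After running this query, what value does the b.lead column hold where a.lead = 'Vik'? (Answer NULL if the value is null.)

NULL

LEFT JOIN keeps every row from `teams a`; unmatched rows get NULL for `teams b`'s columns.
Matching on a.team_id <> b.team_id. A NULL in a compared column never satisfies the condition.
- a[0] team_id=8 → 3 match(es) in b → 3 row(s).
- a[1] team_id=8 → 3 match(es) in b → 3 row(s).
- a[2] team_id=5 → 4 match(es) in b → 4 row(s).
- a[3] team_id=5 → 4 match(es) in b → 4 row(s).
- a[4] team_id=NULL → no match; kept with NULLs on the b side.
- a[5] team_id=8 → 3 match(es) in b → 3 row(s).
- a[6] team_id=6 → 5 match(es) in b → 5 row(s).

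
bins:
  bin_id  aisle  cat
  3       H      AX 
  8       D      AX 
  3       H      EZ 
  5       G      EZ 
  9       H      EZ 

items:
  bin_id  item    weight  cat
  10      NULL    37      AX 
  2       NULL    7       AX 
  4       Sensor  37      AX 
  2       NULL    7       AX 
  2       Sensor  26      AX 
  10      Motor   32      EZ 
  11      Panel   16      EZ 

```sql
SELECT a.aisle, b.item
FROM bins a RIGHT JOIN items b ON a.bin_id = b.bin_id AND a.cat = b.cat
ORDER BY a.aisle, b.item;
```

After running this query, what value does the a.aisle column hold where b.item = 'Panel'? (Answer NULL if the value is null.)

NULL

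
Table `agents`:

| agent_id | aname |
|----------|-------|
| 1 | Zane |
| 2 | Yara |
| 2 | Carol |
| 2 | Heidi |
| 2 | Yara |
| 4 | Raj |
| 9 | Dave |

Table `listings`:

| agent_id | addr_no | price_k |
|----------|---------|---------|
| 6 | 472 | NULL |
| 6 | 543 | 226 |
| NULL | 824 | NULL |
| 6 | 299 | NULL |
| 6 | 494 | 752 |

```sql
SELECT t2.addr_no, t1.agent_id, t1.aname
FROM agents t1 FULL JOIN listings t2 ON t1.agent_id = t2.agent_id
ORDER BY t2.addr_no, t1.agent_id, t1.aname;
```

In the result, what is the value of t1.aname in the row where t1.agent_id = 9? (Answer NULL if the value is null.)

FULL OUTER JOIN keeps every row from both sides; unmatched rows get NULL for the other side's columns.
Matching on t1.agent_id = t2.agent_id. A NULL in a compared column never satisfies the condition.
- t1 (agent_id=1) has no partner → padded with NULL.
- t1 (agent_id=2) has no partner → padded with NULL.
- t1 (agent_id=2) has no partner → padded with NULL.
- t1 (agent_id=2) has no partner → padded with NULL.
- t1 (agent_id=2) has no partner → padded with NULL.
- t1 (agent_id=4) has no partner → padded with NULL.
- t1 (agent_id=9) has no partner → padded with NULL.
- 5 t2 row(s) had no t1 match → kept, t1 columns NULL.

Dave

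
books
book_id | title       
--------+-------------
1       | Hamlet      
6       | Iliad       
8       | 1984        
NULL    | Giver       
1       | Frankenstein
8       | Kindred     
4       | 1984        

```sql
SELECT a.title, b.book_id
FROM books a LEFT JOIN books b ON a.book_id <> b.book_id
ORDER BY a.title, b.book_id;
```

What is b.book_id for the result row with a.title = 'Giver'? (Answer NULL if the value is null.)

LEFT JOIN keeps every row from `books a`; unmatched rows get NULL for `books b`'s columns.
Matching on a.book_id <> b.book_id. A NULL in a compared column never satisfies the condition.
Matched pairs: 26; unmatched a rows kept: 1.

NULL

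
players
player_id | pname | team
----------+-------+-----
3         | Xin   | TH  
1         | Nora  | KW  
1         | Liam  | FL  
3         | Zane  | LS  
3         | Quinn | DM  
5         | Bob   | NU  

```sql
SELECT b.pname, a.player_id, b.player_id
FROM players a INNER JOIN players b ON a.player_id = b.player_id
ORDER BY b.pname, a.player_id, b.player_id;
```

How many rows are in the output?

14

INNER JOIN keeps only pairs where the ON condition holds.
Matching on a.player_id = b.player_id.
- player_id=3: 3 matching b row(s), so 3 row(s) emitted.
- player_id=1: 2 matching b row(s), so 2 row(s) emitted.
- player_id=1: 2 matching b row(s), so 2 row(s) emitted.
- player_id=3: 3 matching b row(s), so 3 row(s) emitted.
- player_id=3: 3 matching b row(s), so 3 row(s) emitted.
- player_id=5: 1 matching b row(s), so 1 row(s) emitted.
Total: 14 rows.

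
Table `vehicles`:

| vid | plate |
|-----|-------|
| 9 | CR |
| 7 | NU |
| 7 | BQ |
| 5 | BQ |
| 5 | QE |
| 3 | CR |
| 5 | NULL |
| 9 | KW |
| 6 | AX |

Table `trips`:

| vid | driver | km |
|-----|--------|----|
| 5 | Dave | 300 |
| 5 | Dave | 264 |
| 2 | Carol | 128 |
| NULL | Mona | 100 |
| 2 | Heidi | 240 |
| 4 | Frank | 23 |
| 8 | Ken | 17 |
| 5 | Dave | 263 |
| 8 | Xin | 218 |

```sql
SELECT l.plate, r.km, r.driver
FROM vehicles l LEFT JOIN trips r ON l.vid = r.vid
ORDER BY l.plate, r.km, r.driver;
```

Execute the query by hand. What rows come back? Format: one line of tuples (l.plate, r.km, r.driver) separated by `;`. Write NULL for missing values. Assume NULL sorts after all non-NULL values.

(AX, NULL, NULL); (BQ, 263, Dave); (BQ, 264, Dave); (BQ, 300, Dave); (BQ, NULL, NULL); (CR, NULL, NULL); (CR, NULL, NULL); (KW, NULL, NULL); (NU, NULL, NULL); (QE, 263, Dave); (QE, 264, Dave); (QE, 300, Dave); (NULL, 263, Dave); (NULL, 264, Dave); (NULL, 300, Dave)

LEFT JOIN keeps every row from `vehicles`; unmatched rows get NULL for `trips`'s columns.
Matching on l.vid = r.vid. A NULL in a compared column never satisfies the condition.
- l[0] vid=9 → no match; kept with NULLs on the r side.
- l[1] vid=7 → no match; kept with NULLs on the r side.
- l[2] vid=7 → no match; kept with NULLs on the r side.
- l[3] vid=5 → 3 match(es) in r → 3 row(s).
- l[4] vid=5 → 3 match(es) in r → 3 row(s).
- l[5] vid=3 → no match; kept with NULLs on the r side.
- l[6] vid=5 → 3 match(es) in r → 3 row(s).
- l[7] vid=9 → no match; kept with NULLs on the r side.
- l[8] vid=6 → no match; kept with NULLs on the r side.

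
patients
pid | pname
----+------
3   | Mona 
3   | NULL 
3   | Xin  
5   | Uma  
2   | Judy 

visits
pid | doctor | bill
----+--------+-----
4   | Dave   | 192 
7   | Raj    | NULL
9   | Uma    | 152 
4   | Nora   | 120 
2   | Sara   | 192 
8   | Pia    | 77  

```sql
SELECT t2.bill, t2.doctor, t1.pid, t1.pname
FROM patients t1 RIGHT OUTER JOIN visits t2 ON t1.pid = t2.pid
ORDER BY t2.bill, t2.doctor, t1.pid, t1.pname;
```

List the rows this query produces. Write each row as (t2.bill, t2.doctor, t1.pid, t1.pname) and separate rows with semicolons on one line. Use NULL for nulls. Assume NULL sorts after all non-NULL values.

RIGHT JOIN keeps every row from `visits`; unmatched rows get NULL for `patients`'s columns.
Matching on t1.pid = t2.pid.
- t1[0] pid=3 → no match.
- t1[1] pid=3 → no match.
- t1[2] pid=3 → no match.
- t1[3] pid=5 → no match.
- t1[4] pid=2 → 1 match(es) in t2 → 1 row(s).
- plus 5 unmatched t2 row(s), each kept with NULL t1 columns.
After projecting and ordering:
t2.bill | t2.doctor | t1.pid | t1.pname
77 | Pia | NULL | NULL
120 | Nora | NULL | NULL
152 | Uma | NULL | NULL
192 | Dave | NULL | NULL
192 | Sara | 2 | Judy
NULL | Raj | NULL | NULL

(77, Pia, NULL, NULL); (120, Nora, NULL, NULL); (152, Uma, NULL, NULL); (192, Dave, NULL, NULL); (192, Sara, 2, Judy); (NULL, Raj, NULL, NULL)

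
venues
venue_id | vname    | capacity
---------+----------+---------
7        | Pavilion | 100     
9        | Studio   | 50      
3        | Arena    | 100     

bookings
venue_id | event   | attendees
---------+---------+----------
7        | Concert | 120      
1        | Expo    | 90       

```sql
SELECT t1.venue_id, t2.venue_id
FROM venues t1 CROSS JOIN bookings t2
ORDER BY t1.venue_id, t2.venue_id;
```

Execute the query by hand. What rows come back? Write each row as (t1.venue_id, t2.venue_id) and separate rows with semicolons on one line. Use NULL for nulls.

CROSS JOIN pairs every row of `venues` with every row of `bookings`: 3 × 2 = 6 rows.
After projecting and ordering:
t1.venue_id | t2.venue_id
3 | 1
3 | 7
7 | 1
7 | 7
9 | 1
9 | 7

(3, 1); (3, 7); (7, 1); (7, 7); (9, 1); (9, 7)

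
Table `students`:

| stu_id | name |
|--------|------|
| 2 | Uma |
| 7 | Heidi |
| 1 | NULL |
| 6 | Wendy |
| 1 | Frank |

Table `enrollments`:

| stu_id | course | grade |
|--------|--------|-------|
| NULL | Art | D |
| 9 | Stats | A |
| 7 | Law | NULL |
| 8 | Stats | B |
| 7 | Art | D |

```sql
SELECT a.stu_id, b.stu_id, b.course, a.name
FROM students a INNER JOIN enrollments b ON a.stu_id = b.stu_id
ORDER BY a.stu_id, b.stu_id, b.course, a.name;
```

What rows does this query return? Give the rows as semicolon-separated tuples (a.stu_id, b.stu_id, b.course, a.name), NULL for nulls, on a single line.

INNER JOIN keeps only pairs where the ON condition holds.
Matching on a.stu_id = b.stu_id. A NULL in a compared column never satisfies the condition.
- a row (stu_id=2): no match → dropped.
- a row (stu_id=7): matches 2 b row(s) → 2 output row(s).
- a row (stu_id=1): no match → dropped.
- a row (stu_id=6): no match → dropped.
- a row (stu_id=1): no match → dropped.
After projecting and ordering:
a.stu_id | b.stu_id | b.course | a.name
7 | 7 | Art | Heidi
7 | 7 | Law | Heidi

(7, 7, Art, Heidi); (7, 7, Law, Heidi)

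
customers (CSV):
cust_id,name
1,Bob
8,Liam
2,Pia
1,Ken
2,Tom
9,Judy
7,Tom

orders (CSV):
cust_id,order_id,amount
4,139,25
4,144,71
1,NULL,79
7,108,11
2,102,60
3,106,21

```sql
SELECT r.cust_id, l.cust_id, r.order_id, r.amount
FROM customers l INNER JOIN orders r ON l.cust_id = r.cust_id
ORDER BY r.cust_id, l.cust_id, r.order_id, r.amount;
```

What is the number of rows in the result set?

5

INNER JOIN keeps only pairs where the ON condition holds.
Matching on l.cust_id = r.cust_id.
Matched pairs: 5.
Total: 5 rows.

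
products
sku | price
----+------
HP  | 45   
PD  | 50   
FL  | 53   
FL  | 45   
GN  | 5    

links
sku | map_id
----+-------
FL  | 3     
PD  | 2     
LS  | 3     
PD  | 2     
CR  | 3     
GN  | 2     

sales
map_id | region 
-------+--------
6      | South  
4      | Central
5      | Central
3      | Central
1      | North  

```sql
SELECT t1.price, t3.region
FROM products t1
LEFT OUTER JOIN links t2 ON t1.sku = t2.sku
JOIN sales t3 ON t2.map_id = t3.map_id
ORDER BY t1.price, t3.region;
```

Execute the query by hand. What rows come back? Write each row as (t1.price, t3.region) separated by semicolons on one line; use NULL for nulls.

(45, Central); (53, Central)

Evaluate left to right. First `products t1 LEFT JOIN links t2` on sku: 6 row(s).
Then INNER JOIN `sales t3` on map_id: keep only rows whose t2.map_id appears in t3.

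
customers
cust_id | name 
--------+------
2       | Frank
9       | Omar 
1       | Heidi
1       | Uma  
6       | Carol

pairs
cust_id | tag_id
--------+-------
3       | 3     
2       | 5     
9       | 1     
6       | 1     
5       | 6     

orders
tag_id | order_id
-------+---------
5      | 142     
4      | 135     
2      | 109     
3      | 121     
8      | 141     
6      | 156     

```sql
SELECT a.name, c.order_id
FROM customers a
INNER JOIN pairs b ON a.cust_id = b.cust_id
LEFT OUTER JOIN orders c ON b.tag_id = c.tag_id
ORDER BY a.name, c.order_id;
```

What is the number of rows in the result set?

3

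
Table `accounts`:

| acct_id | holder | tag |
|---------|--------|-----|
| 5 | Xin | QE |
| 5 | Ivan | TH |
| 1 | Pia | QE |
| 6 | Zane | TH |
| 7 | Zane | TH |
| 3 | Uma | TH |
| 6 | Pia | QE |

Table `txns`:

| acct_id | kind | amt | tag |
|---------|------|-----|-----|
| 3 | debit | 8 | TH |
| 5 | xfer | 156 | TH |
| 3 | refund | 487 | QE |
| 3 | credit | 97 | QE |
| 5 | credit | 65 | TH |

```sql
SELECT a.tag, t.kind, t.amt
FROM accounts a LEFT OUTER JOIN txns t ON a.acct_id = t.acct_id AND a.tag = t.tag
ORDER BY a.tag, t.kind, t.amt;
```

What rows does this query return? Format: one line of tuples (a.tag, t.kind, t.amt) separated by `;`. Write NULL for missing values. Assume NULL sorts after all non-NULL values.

LEFT JOIN keeps every row from `accounts`; unmatched rows get NULL for `txns`'s columns.
Matching on a.acct_id = t.acct_id AND a.tag = t.tag.
- acct_id=5, tag=QE: no t row matches, row kept with t columns NULL.
- acct_id=5, tag=TH: 2 matching t row(s), so 2 row(s) emitted.
- acct_id=1, tag=QE: no t row matches, row kept with t columns NULL.
- acct_id=6, tag=TH: no t row matches, row kept with t columns NULL.
- acct_id=7, tag=TH: no t row matches, row kept with t columns NULL.
- acct_id=3, tag=TH: 1 matching t row(s), so 1 row(s) emitted.
- acct_id=6, tag=QE: no t row matches, row kept with t columns NULL.
After projecting and ordering:
a.tag | t.kind | t.amt
QE | NULL | NULL
QE | NULL | NULL
QE | NULL | NULL
TH | credit | 65
TH | debit | 8
TH | xfer | 156
TH | NULL | NULL
TH | NULL | NULL

(QE, NULL, NULL); (QE, NULL, NULL); (QE, NULL, NULL); (TH, credit, 65); (TH, debit, 8); (TH, xfer, 156); (TH, NULL, NULL); (TH, NULL, NULL)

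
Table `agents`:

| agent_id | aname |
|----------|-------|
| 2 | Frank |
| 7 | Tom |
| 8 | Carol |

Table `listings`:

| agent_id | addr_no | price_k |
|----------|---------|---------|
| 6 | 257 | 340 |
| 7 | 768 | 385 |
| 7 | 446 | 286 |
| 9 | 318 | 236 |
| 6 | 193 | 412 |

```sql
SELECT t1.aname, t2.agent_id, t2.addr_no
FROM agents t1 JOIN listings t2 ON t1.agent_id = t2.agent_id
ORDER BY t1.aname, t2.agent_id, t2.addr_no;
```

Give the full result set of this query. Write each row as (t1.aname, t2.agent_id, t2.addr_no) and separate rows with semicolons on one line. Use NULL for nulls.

(Tom, 7, 446); (Tom, 7, 768)

INNER JOIN keeps only pairs where the ON condition holds.
Matching on t1.agent_id = t2.agent_id.
- t1 row (agent_id=2): no match → dropped.
- t1 row (agent_id=7): matches 2 t2 row(s) → 2 output row(s).
- t1 row (agent_id=8): no match → dropped.
After projecting and ordering:
t1.aname | t2.agent_id | t2.addr_no
Tom | 7 | 446
Tom | 7 | 768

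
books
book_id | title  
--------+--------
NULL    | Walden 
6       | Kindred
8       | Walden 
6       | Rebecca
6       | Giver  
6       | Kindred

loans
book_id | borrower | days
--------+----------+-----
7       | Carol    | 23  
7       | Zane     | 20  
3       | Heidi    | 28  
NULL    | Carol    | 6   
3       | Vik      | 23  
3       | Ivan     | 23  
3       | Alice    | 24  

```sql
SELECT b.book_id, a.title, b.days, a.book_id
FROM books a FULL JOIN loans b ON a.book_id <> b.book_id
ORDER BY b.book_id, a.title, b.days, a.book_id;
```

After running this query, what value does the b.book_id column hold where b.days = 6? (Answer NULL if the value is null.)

NULL

FULL OUTER JOIN keeps every row from both sides; unmatched rows get NULL for the other side's columns.
Matching on a.book_id <> b.book_id. A NULL in a compared column never satisfies the condition.
Matched pairs: 30; unmatched a rows kept: 1; unmatched b rows kept: 1.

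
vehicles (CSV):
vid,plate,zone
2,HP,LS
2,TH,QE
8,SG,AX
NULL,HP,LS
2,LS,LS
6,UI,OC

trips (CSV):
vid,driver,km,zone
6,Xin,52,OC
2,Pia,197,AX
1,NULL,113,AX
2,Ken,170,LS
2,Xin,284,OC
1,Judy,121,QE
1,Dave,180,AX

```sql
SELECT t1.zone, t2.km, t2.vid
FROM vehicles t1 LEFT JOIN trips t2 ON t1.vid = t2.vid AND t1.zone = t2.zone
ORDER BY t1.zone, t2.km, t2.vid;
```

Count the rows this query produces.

6

LEFT JOIN keeps every row from `vehicles`; unmatched rows get NULL for `trips`'s columns.
Matching on t1.vid = t2.vid AND t1.zone = t2.zone. A NULL in a compared column never satisfies the condition.
- t1[0] vid=2, zone=LS → 1 match(es) in t2 → 1 row(s).
- t1[1] vid=2, zone=QE → no match; kept with NULLs on the t2 side.
- t1[2] vid=8, zone=AX → no match; kept with NULLs on the t2 side.
- t1[3] vid=NULL, zone=LS → no match; kept with NULLs on the t2 side.
- t1[4] vid=2, zone=LS → 1 match(es) in t2 → 1 row(s).
- t1[5] vid=6, zone=OC → 1 match(es) in t2 → 1 row(s).
Total: 3 matched + 3 padded = 6 rows.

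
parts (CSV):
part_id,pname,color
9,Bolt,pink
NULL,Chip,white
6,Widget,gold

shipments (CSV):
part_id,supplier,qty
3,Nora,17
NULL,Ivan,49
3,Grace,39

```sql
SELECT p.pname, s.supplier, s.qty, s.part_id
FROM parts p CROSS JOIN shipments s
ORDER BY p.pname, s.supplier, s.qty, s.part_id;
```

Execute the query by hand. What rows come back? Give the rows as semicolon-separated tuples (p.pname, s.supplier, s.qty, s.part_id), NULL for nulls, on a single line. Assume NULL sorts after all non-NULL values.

CROSS JOIN pairs every row of `parts` with every row of `shipments`: 3 × 3 = 9 rows.
After projecting and ordering:
p.pname | s.supplier | s.qty | s.part_id
Bolt | Grace | 39 | 3
Bolt | Ivan | 49 | NULL
Bolt | Nora | 17 | 3
Chip | Grace | 39 | 3
Chip | Ivan | 49 | NULL
Chip | Nora | 17 | 3
Widget | Grace | 39 | 3
Widget | Ivan | 49 | NULL
Widget | Nora | 17 | 3

(Bolt, Grace, 39, 3); (Bolt, Ivan, 49, NULL); (Bolt, Nora, 17, 3); (Chip, Grace, 39, 3); (Chip, Ivan, 49, NULL); (Chip, Nora, 17, 3); (Widget, Grace, 39, 3); (Widget, Ivan, 49, NULL); (Widget, Nora, 17, 3)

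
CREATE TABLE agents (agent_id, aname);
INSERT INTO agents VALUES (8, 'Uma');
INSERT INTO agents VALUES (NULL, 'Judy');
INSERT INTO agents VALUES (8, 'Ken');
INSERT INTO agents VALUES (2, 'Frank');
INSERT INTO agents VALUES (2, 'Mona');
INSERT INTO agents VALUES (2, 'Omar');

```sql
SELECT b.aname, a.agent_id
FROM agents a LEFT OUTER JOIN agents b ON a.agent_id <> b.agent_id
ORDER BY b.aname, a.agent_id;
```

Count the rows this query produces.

13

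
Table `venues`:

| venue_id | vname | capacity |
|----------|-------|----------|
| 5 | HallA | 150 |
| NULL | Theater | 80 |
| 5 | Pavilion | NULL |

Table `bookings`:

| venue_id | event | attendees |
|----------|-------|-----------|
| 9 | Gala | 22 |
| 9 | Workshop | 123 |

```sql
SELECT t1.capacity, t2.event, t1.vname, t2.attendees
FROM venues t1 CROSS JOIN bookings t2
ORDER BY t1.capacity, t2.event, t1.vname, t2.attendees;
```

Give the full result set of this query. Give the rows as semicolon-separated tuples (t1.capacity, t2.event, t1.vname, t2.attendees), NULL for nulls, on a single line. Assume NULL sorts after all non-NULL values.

CROSS JOIN pairs every row of `venues` with every row of `bookings`: 3 × 2 = 6 rows.
After projecting and ordering:
t1.capacity | t2.event | t1.vname | t2.attendees
80 | Gala | Theater | 22
80 | Workshop | Theater | 123
150 | Gala | HallA | 22
150 | Workshop | HallA | 123
NULL | Gala | Pavilion | 22
NULL | Workshop | Pavilion | 123

(80, Gala, Theater, 22); (80, Workshop, Theater, 123); (150, Gala, HallA, 22); (150, Workshop, HallA, 123); (NULL, Gala, Pavilion, 22); (NULL, Workshop, Pavilion, 123)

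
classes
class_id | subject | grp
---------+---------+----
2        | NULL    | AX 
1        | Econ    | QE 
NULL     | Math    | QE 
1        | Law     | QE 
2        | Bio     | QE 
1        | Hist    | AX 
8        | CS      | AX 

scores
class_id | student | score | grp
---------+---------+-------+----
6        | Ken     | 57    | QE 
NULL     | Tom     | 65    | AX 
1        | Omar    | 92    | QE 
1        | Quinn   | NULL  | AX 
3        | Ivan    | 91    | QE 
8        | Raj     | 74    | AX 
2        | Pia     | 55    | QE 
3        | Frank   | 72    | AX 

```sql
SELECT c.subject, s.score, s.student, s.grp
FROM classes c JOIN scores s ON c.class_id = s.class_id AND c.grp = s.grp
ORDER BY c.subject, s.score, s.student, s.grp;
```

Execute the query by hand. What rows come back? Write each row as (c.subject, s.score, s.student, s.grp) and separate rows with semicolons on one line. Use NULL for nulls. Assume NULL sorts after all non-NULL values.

(Bio, 55, Pia, QE); (CS, 74, Raj, AX); (Econ, 92, Omar, QE); (Hist, NULL, Quinn, AX); (Law, 92, Omar, QE)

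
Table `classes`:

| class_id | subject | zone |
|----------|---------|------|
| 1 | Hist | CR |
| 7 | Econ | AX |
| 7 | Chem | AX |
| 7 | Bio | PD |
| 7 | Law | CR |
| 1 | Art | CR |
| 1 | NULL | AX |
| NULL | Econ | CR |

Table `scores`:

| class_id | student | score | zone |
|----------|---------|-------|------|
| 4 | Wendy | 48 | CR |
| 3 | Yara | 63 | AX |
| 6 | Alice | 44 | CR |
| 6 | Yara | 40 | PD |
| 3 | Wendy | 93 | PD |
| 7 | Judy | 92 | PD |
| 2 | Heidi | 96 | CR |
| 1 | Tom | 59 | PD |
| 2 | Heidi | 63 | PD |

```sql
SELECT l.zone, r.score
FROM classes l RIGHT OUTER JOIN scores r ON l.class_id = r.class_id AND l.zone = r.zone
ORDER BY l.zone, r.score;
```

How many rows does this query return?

9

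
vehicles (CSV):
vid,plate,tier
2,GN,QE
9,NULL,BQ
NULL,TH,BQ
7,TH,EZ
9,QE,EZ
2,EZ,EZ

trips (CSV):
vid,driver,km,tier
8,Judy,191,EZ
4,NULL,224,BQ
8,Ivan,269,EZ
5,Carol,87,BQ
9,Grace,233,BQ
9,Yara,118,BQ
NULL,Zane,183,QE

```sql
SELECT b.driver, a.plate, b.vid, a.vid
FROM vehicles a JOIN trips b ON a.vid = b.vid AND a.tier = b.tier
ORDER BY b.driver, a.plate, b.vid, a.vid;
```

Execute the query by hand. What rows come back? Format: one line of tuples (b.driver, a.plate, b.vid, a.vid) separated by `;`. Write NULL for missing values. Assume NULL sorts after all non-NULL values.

(Grace, NULL, 9, 9); (Yara, NULL, 9, 9)

INNER JOIN keeps only pairs where the ON condition holds.
Matching on a.vid = b.vid AND a.tier = b.tier. A NULL in a compared column never satisfies the condition.
- a[0] vid=2, tier=QE → no match; dropped.
- a[1] vid=9, tier=BQ → 2 match(es) in b → 2 row(s).
- a[2] vid=NULL, tier=BQ → no match; dropped.
- a[3] vid=7, tier=EZ → no match; dropped.
- a[4] vid=9, tier=EZ → no match; dropped.
- a[5] vid=2, tier=EZ → no match; dropped.
After projecting and ordering:
b.driver | a.plate | b.vid | a.vid
Grace | NULL | 9 | 9
Yara | NULL | 9 | 9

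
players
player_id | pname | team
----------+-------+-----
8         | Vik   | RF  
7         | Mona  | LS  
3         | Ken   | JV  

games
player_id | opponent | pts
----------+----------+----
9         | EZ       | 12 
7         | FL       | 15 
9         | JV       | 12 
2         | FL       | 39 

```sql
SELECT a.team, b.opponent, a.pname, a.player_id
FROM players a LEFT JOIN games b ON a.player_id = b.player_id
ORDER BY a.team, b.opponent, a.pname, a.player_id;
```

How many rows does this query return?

LEFT JOIN keeps every row from `players`; unmatched rows get NULL for `games`'s columns.
Matching on a.player_id = b.player_id.
- player_id=8: no b row matches, row kept with b columns NULL.
- player_id=7: 1 matching b row(s), so 1 row(s) emitted.
- player_id=3: no b row matches, row kept with b columns NULL.
Total: 1 matched + 2 padded = 3 rows.

3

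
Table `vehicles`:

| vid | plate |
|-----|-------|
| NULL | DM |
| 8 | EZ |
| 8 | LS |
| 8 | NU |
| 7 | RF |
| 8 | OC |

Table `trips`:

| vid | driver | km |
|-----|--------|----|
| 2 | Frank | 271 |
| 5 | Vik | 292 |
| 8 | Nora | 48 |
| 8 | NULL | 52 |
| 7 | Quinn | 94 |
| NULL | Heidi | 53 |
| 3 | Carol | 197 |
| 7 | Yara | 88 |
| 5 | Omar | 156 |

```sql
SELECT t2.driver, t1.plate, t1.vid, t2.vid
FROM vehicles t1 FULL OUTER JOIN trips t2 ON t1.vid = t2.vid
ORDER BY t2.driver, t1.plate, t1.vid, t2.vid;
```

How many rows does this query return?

16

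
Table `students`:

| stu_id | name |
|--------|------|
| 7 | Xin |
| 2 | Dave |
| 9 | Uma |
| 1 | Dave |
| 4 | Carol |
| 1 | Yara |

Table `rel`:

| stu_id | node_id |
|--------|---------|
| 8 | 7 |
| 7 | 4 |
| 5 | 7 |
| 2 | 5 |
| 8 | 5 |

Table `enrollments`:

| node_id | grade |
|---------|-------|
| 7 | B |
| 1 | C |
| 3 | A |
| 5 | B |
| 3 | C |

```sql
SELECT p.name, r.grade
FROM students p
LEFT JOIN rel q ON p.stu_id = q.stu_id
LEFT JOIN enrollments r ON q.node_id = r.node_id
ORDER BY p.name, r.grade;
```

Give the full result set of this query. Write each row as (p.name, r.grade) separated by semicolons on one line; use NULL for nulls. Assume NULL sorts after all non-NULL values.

(Carol, NULL); (Dave, B); (Dave, NULL); (Uma, NULL); (Xin, NULL); (Yara, NULL)

Step 1 — p LEFT JOIN q on stu_id → 6 row(s).
Then LEFT JOIN `enrollments r` on node_id: each of those 6 rows is kept; rows whose q.node_id has no match in r get NULL for r's columns.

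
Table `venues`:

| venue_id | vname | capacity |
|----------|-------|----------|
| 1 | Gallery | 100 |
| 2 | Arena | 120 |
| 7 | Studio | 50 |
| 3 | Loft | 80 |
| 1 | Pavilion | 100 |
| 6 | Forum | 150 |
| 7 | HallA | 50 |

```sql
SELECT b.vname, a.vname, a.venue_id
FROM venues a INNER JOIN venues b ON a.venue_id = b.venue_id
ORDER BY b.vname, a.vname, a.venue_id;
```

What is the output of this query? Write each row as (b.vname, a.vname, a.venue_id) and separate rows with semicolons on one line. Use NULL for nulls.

(Arena, Arena, 2); (Forum, Forum, 6); (Gallery, Gallery, 1); (Gallery, Pavilion, 1); (HallA, HallA, 7); (HallA, Studio, 7); (Loft, Loft, 3); (Pavilion, Gallery, 1); (Pavilion, Pavilion, 1); (Studio, HallA, 7); (Studio, Studio, 7)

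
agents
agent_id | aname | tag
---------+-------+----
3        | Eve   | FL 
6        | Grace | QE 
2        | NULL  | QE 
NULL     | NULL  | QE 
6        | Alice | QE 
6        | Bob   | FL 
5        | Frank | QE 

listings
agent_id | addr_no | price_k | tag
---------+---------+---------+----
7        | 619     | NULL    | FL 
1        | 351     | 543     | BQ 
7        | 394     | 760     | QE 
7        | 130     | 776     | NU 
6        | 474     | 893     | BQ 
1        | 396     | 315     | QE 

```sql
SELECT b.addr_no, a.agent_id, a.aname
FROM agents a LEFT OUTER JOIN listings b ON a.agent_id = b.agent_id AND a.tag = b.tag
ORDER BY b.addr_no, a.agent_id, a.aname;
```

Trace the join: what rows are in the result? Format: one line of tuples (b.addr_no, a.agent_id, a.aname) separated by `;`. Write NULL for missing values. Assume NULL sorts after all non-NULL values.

(NULL, 2, NULL); (NULL, 3, Eve); (NULL, 5, Frank); (NULL, 6, Alice); (NULL, 6, Bob); (NULL, 6, Grace); (NULL, NULL, NULL)

LEFT JOIN keeps every row from `agents`; unmatched rows get NULL for `listings`'s columns.
Matching on a.agent_id = b.agent_id AND a.tag = b.tag. A NULL in a compared column never satisfies the condition.
- a[0] agent_id=3, tag=FL → no match; kept with NULLs on the b side.
- a[1] agent_id=6, tag=QE → no match; kept with NULLs on the b side.
- a[2] agent_id=2, tag=QE → no match; kept with NULLs on the b side.
- a[3] agent_id=NULL, tag=QE → no match; kept with NULLs on the b side.
- a[4] agent_id=6, tag=QE → no match; kept with NULLs on the b side.
- a[5] agent_id=6, tag=FL → no match; kept with NULLs on the b side.
- a[6] agent_id=5, tag=QE → no match; kept with NULLs on the b side.
After projecting and ordering:
b.addr_no | a.agent_id | a.aname
NULL | 2 | NULL
NULL | 3 | Eve
NULL | 5 | Frank
NULL | 6 | Alice
NULL | 6 | Bob
NULL | 6 | Grace
NULL | NULL | NULL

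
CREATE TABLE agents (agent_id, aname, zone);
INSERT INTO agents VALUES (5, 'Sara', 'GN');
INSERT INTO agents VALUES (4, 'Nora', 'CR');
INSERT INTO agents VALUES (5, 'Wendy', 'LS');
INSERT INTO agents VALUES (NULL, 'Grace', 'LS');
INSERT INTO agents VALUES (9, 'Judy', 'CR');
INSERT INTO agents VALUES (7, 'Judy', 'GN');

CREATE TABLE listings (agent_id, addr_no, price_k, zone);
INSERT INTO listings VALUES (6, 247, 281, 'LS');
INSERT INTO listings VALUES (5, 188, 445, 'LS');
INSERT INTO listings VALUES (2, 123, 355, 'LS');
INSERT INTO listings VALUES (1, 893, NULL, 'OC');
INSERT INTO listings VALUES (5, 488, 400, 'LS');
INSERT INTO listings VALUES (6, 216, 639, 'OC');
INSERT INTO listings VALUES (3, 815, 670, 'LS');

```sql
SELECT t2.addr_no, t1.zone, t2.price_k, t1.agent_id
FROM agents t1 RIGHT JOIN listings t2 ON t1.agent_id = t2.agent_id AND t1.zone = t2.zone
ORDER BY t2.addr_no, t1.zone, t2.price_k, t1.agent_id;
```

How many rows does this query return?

7

RIGHT JOIN keeps every row from `listings`; unmatched rows get NULL for `agents`'s columns.
Matching on t1.agent_id = t2.agent_id AND t1.zone = t2.zone. A NULL in a compared column never satisfies the condition.
Matched pairs: 2; unmatched t2 rows kept: 5.
Total: 2 matched + 5 padded = 7 rows.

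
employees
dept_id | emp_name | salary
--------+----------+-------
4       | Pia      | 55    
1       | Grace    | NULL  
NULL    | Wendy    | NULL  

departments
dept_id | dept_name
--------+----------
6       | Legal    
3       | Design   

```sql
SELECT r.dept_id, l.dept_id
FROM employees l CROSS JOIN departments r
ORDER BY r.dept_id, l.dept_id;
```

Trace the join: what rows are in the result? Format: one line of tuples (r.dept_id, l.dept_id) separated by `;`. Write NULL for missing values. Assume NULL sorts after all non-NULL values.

(3, 1); (3, 4); (3, NULL); (6, 1); (6, 4); (6, NULL)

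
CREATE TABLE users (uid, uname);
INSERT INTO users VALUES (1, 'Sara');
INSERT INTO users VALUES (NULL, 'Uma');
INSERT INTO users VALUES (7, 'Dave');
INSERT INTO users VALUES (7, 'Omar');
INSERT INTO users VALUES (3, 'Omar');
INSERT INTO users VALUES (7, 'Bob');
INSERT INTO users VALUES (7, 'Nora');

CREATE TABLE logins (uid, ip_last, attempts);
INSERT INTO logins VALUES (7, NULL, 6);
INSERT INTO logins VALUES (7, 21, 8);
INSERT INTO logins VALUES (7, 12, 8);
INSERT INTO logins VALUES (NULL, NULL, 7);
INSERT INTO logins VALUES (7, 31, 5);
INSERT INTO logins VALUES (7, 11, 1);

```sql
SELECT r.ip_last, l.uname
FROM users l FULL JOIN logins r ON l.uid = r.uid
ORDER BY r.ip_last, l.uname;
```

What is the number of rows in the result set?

FULL OUTER JOIN keeps every row from both sides; unmatched rows get NULL for the other side's columns.
Matching on l.uid = r.uid. A NULL in a compared column never satisfies the condition.
- uid=1: no r row matches, row kept with r columns NULL.
- uid=NULL: no r row matches, row kept with r columns NULL.
- uid=7: 5 matching r row(s), so 5 row(s) emitted.
- uid=7: 5 matching r row(s), so 5 row(s) emitted.
- uid=3: no r row matches, row kept with r columns NULL.
- uid=7: 5 matching r row(s), so 5 row(s) emitted.
- uid=7: 5 matching r row(s), so 5 row(s) emitted.
- plus 1 unmatched r row(s), each kept with NULL l columns.
Total: 20 matched + 4 padded = 24 rows.

24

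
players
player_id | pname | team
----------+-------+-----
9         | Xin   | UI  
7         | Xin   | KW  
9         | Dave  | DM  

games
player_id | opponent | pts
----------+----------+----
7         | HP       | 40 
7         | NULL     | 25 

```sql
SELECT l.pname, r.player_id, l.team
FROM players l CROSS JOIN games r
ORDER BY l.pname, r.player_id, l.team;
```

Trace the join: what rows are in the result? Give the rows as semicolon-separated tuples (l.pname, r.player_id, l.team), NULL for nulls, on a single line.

(Dave, 7, DM); (Dave, 7, DM); (Xin, 7, KW); (Xin, 7, KW); (Xin, 7, UI); (Xin, 7, UI)

CROSS JOIN pairs every row of `players` with every row of `games`: 3 × 2 = 6 rows.
After projecting and ordering:
l.pname | r.player_id | l.team
Dave | 7 | DM
Dave | 7 | DM
Xin | 7 | KW
Xin | 7 | KW
Xin | 7 | UI
Xin | 7 | UI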